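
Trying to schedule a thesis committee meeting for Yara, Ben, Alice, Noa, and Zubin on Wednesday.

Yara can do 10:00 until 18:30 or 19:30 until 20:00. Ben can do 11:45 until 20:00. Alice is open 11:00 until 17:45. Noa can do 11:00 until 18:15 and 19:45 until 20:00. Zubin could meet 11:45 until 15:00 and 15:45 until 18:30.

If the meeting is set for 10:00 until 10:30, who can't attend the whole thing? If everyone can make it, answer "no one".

Yara: free for 10:00-10:30. Ben: not fully free for 10:00-10:30. Alice: not fully free for 10:00-10:30. Noa: not fully free for 10:00-10:30. Zubin: not fully free for 10:00-10:30.

Alice, Ben, Noa, Zubin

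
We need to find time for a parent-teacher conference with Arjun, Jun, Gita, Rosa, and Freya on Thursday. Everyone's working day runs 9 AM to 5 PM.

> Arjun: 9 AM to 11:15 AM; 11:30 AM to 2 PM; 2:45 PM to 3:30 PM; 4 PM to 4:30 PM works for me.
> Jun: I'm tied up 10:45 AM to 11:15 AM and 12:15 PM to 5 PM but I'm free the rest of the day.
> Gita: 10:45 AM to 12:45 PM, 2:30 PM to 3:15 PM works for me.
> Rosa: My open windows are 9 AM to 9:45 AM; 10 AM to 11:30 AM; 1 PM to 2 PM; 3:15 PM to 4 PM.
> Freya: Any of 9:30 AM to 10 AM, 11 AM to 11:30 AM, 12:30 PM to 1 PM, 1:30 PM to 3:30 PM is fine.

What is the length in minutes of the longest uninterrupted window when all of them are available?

Arjun free: 09:00-11:15, 11:30-14:00, 14:45-15:30, 16:00-16:30.
Jun free: 09:00-10:45, 11:15-12:15 (invert busy blocks within the working day).
Gita free: 10:45-12:45, 14:30-15:15.
Rosa free: 09:00-09:45, 10:00-11:30, 13:00-14:00, 15:15-16:00.
Freya free: 09:30-10:00, 11:00-11:30, 12:30-13:00, 13:30-15:30.
Arjun ∩ Jun: 09:00-10:45, 11:30-12:15.
Arjun ∩ Jun ∩ Gita: 11:30-12:15.
Arjun ∩ Jun ∩ Gita ∩ Rosa: ∅.
Arjun ∩ Jun ∩ Gita ∩ Rosa ∩ Freya: ∅.
There is no time when everyone is free.
No common window exists, so the longest block is 0 minutes.

0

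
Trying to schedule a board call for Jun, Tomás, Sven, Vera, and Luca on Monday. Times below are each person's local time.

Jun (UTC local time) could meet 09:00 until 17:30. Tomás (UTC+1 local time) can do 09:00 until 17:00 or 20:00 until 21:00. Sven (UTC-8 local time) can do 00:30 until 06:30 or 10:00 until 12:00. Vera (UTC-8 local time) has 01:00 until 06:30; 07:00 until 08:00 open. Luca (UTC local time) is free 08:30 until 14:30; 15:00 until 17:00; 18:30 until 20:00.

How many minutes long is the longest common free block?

Jun in UTC: 09:00-17:30.
Tomás in UTC: 08:00-16:00, 19:00-20:00 (subtract 1h to convert from UTC+1).
Sven in UTC: 08:30-14:30, 18:00-20:00 (add 8h to convert from UTC-8).
Vera in UTC: 09:00-14:30, 15:00-16:00 (add 8h to convert from UTC-8).
Luca in UTC: 08:30-14:30, 15:00-17:00, 18:30-20:00.
Jun ∩ Tomás: 09:00-16:00.
Jun ∩ Tomás ∩ Sven: 09:00-14:30.
Jun ∩ Tomás ∩ Sven ∩ Vera: 09:00-14:30.
Jun ∩ Tomás ∩ Sven ∩ Vera ∩ Luca: 09:00-14:30.
The longest is 09:00-14:30 at 330 minutes.

330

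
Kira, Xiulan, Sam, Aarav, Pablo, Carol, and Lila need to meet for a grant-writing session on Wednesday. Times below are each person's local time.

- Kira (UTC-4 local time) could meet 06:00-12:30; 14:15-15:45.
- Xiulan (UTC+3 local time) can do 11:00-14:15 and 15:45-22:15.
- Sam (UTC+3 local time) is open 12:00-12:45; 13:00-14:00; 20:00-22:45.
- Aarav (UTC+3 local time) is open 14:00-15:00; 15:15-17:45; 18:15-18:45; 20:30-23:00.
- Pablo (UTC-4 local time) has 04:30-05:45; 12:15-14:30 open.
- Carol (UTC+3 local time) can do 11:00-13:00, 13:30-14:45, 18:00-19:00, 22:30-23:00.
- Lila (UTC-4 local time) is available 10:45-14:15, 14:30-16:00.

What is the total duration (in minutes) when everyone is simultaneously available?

Kira in UTC: 10:00-16:30, 18:15-19:45 (add 4h to convert from UTC-4).
Xiulan in UTC: 08:00-11:15, 12:45-19:15 (subtract 3h to convert from UTC+3).
Sam in UTC: 09:00-09:45, 10:00-11:00, 17:00-19:45 (subtract 3h to convert from UTC+3).
Aarav in UTC: 11:00-12:00, 12:15-14:45, 15:15-15:45, 17:30-20:00 (subtract 3h to convert from UTC+3).
Pablo in UTC: 08:30-09:45, 16:15-18:30 (add 4h to convert from UTC-4).
Carol in UTC: 08:00-10:00, 10:30-11:45, 15:00-16:00, 19:30-20:00 (subtract 3h to convert from UTC+3).
Lila in UTC: 14:45-18:15, 18:30-20:00 (add 4h to convert from UTC-4).
Kira ∩ Xiulan: 10:00-11:15, 12:45-16:30, 18:15-19:15.
Kira ∩ Xiulan ∩ Sam: 10:00-11:00, 18:15-19:15.
Kira ∩ Xiulan ∩ Sam ∩ Aarav: 18:15-19:15.
Kira ∩ Xiulan ∩ Sam ∩ Aarav ∩ Pablo: 18:15-18:30.
Kira ∩ Xiulan ∩ Sam ∩ Aarav ∩ Pablo ∩ Carol: ∅.
Kira ∩ Xiulan ∩ Sam ∩ Aarav ∩ Pablo ∩ Carol ∩ Lila: ∅.
There is no time when everyone is free.
There is no common window, so the total is 0 minutes.

0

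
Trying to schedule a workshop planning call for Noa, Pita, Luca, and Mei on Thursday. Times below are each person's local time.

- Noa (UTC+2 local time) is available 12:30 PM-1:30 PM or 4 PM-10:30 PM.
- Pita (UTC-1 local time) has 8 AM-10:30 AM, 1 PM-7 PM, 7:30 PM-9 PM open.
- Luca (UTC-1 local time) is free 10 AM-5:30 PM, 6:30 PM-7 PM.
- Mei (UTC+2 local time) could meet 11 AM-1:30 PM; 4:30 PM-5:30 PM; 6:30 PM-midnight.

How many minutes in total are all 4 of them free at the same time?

Noa in UTC: 10:30-11:30, 14:00-20:30 (subtract 2h to convert from UTC+2).
Pita in UTC: 09:00-11:30, 14:00-20:00, 20:30-22:00 (add 1h to convert from UTC-1).
Luca in UTC: 11:00-18:30, 19:30-20:00 (add 1h to convert from UTC-1).
Mei in UTC: 09:00-11:30, 14:30-15:30, 16:30-22:00 (subtract 2h to convert from UTC+2).
Noa ∩ Pita: 10:30-11:30, 14:00-20:00.
Noa ∩ Pita ∩ Luca: 11:00-11:30, 14:00-18:30, 19:30-20:00.
Noa ∩ Pita ∩ Luca ∩ Mei: 11:00-11:30, 14:30-15:30, 16:30-18:30, 19:30-20:00.
Summing the common windows: 30 + 60 + 120 + 30 = 240 minutes.

240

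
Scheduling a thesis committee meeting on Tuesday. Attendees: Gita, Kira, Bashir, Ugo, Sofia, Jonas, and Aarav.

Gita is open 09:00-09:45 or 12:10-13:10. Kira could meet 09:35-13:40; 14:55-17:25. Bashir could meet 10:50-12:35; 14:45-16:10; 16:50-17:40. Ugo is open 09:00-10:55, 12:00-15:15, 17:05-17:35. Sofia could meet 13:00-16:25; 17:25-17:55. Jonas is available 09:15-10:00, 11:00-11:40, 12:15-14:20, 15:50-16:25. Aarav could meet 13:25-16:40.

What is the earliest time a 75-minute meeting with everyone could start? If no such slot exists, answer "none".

Gita ∩ Kira: 09:35-09:45, 12:10-13:10.
Gita ∩ Kira ∩ Bashir: 12:10-12:35.
Gita ∩ Kira ∩ Bashir ∩ Ugo: 12:10-12:35.
Gita ∩ Kira ∩ Bashir ∩ Ugo ∩ Sofia: ∅.
Gita ∩ Kira ∩ Bashir ∩ Ugo ∩ Sofia ∩ Jonas: ∅.
Gita ∩ Kira ∩ Bashir ∩ Ugo ∩ Sofia ∩ Jonas ∩ Aarav: ∅.
There is no time when everyone is free.
No common window is at least 75 minutes long.

none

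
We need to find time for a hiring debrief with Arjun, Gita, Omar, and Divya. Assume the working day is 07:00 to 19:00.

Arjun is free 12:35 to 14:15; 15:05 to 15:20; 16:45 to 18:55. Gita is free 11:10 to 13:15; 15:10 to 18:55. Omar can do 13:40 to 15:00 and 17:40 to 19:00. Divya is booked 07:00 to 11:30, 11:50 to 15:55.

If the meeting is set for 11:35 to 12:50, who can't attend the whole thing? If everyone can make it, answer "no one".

Arjun free: 12:35-14:15, 15:05-15:20, 16:45-18:55.
Gita free: 11:10-13:15, 15:10-18:55.
Omar free: 13:40-15:00, 17:40-19:00.
Divya free: 11:30-11:50, 15:55-19:00 (invert busy blocks within the working day).
Arjun: not fully free for 11:35-12:50. Gita: free for 11:35-12:50. Omar: not fully free for 11:35-12:50. Divya: not fully free for 11:35-12:50.

Arjun, Divya, Omar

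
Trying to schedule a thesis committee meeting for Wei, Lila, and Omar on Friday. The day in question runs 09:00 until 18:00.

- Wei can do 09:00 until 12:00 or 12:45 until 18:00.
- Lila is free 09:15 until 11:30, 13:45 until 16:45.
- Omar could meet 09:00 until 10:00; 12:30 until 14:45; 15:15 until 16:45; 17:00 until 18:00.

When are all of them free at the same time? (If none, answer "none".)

09:15-10:00, 13:45-14:45, 15:15-16:45

Wei ∩ Lila: 09:15-11:30, 13:45-16:45.
Wei ∩ Lila ∩ Omar: 09:15-10:00, 13:45-14:45, 15:15-16:45.
So the common availability across everyone is 09:15-10:00, 13:45-14:45, 15:15-16:45.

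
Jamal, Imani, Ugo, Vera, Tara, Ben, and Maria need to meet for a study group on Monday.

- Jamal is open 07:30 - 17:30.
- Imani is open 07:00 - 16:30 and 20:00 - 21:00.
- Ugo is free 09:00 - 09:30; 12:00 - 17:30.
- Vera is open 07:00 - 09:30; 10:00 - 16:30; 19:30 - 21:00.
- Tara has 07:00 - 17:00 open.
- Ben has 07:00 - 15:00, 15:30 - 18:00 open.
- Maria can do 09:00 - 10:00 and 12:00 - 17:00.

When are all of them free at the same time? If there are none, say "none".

09:00-09:30, 12:00-15:00, 15:30-16:30

Jamal ∩ Imani: 07:30-16:30.
Jamal ∩ Imani ∩ Ugo: 09:00-09:30, 12:00-16:30.
Jamal ∩ Imani ∩ Ugo ∩ Vera: 09:00-09:30, 12:00-16:30.
Jamal ∩ Imani ∩ Ugo ∩ Vera ∩ Tara: 09:00-09:30, 12:00-16:30.
Jamal ∩ Imani ∩ Ugo ∩ Vera ∩ Tara ∩ Ben: 09:00-09:30, 12:00-15:00, 15:30-16:30.
Jamal ∩ Imani ∩ Ugo ∩ Vera ∩ Tara ∩ Ben ∩ Maria: 09:00-09:30, 12:00-15:00, 15:30-16:30.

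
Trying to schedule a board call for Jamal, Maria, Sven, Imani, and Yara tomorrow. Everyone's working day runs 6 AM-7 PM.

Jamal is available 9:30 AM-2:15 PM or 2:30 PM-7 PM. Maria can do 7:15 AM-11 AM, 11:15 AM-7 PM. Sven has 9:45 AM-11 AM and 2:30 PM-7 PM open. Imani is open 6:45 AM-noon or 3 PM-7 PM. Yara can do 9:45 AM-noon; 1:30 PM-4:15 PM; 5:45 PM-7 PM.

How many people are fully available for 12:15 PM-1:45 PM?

Jamal and Maria can make the full 12:15-13:45 slot — that's 2.

2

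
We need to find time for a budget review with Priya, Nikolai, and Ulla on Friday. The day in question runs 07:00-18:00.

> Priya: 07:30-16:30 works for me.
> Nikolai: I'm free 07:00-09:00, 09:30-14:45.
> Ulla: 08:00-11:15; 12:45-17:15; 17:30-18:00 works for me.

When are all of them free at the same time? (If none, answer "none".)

08:00-09:00, 09:30-11:15, 12:45-14:45

Priya ∩ Nikolai: 07:30-09:00, 09:30-14:45.
Priya ∩ Nikolai ∩ Ulla: 08:00-09:00, 09:30-11:15, 12:45-14:45.
So the common availability across everyone is 08:00-09:00, 09:30-11:15, 12:45-14:45.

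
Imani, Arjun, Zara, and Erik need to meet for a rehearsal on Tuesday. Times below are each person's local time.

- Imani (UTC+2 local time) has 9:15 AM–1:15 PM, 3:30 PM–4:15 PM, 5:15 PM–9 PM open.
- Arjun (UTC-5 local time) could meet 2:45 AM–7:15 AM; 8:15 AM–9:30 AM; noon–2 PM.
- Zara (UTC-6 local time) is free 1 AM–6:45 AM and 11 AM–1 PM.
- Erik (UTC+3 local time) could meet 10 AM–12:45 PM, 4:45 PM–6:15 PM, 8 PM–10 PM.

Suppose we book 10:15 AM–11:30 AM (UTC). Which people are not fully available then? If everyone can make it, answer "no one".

Imani in UTC: 07:15-11:15, 13:30-14:15, 15:15-19:00 (subtract 2h to convert from UTC+2).
Arjun in UTC: 07:45-12:15, 13:15-14:30, 17:00-19:00 (add 5h to convert from UTC-5).
Zara in UTC: 07:00-12:45, 17:00-19:00 (add 6h to convert from UTC-6).
Erik in UTC: 07:00-09:45, 13:45-15:15, 17:00-19:00 (subtract 3h to convert from UTC+3).
Imani: not fully free for 10:15-11:30. Arjun: free for 10:15-11:30. Zara: free for 10:15-11:30. Erik: not fully free for 10:15-11:30.

Erik, Imani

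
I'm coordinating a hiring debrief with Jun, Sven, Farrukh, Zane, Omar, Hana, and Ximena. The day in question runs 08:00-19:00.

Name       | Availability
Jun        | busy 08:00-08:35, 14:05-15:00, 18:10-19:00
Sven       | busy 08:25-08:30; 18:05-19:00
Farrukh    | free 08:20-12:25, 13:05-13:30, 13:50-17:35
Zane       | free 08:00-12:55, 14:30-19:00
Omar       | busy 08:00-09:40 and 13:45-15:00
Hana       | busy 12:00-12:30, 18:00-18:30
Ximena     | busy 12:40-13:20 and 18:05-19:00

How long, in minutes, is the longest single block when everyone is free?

155

Jun free: 08:35-14:05, 15:00-18:10 (invert busy blocks within the working day).
Sven free: 08:00-08:25, 08:30-18:05 (invert busy blocks within the working day).
Farrukh free: 08:20-12:25, 13:05-13:30, 13:50-17:35.
Zane free: 08:00-12:55, 14:30-19:00.
Omar free: 09:40-13:45, 15:00-19:00 (invert busy blocks within the working day).
Hana free: 08:00-12:00, 12:30-18:00, 18:30-19:00 (invert busy blocks within the working day).
Ximena free: 08:00-12:40, 13:20-18:05 (invert busy blocks within the working day).
Jun ∩ Sven: 08:35-14:05, 15:00-18:05.
Jun ∩ Sven ∩ Farrukh: 08:35-12:25, 13:05-13:30, 13:50-14:05, 15:00-17:35.
Jun ∩ Sven ∩ Farrukh ∩ Zane: 08:35-12:25, 15:00-17:35.
Jun ∩ Sven ∩ Farrukh ∩ Zane ∩ Omar: 09:40-12:25, 15:00-17:35.
Jun ∩ Sven ∩ Farrukh ∩ Zane ∩ Omar ∩ Hana: 09:40-12:00, 15:00-17:35.
Jun ∩ Sven ∩ Farrukh ∩ Zane ∩ Omar ∩ Hana ∩ Ximena: 09:40-12:00, 15:00-17:35.
So the common availability across everyone is 09:40-12:00, 15:00-17:35.
The longest is 15:00-17:35 at 155 minutes.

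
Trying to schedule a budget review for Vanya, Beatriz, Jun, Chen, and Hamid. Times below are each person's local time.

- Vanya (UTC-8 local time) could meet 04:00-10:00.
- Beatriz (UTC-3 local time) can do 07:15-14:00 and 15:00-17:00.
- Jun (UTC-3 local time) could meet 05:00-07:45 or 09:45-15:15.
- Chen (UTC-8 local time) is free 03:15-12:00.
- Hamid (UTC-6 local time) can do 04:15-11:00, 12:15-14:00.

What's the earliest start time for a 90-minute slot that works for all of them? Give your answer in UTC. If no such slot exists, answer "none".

12:45

Vanya in UTC: 12:00-18:00 (add 8h to convert from UTC-8).
Beatriz in UTC: 10:15-17:00, 18:00-20:00 (add 3h to convert from UTC-3).
Jun in UTC: 08:00-10:45, 12:45-18:15 (add 3h to convert from UTC-3).
Chen in UTC: 11:15-20:00 (add 8h to convert from UTC-8).
Hamid in UTC: 10:15-17:00, 18:15-20:00 (add 6h to convert from UTC-6).
Vanya ∩ Beatriz: 12:00-17:00.
Vanya ∩ Beatriz ∩ Jun: 12:45-17:00.
Vanya ∩ Beatriz ∩ Jun ∩ Chen: 12:45-17:00.
Vanya ∩ Beatriz ∩ Jun ∩ Chen ∩ Hamid: 12:45-17:00.
The first common window of at least 90 minutes is 12:45-17:00, so the earliest start is 12:45.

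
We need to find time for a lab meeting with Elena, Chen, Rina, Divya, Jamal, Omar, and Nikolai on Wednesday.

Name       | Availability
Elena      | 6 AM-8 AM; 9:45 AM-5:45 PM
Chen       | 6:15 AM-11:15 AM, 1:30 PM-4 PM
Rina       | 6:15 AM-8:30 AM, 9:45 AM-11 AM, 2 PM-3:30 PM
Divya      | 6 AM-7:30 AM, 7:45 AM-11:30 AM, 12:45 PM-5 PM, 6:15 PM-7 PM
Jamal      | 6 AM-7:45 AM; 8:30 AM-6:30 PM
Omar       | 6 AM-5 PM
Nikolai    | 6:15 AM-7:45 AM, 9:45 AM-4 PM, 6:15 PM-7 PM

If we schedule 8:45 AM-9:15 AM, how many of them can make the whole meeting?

4

Chen, Divya, Jamal, and Omar can make the full 08:45-09:15 slot — that's 4.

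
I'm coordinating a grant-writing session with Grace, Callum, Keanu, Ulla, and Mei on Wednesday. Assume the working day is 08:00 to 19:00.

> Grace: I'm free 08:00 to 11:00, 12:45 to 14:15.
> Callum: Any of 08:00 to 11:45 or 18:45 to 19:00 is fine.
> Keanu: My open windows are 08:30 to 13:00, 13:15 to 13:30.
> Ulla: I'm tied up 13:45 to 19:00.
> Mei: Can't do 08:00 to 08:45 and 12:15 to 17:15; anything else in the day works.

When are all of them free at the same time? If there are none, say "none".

Grace free: 08:00-11:00, 12:45-14:15.
Callum free: 08:00-11:45, 18:45-19:00.
Keanu free: 08:30-13:00, 13:15-13:30.
Ulla free: 08:00-13:45 (invert busy blocks within the working day).
Mei free: 08:45-12:15, 17:15-19:00 (invert busy blocks within the working day).
Grace ∩ Callum: 08:00-11:00.
Grace ∩ Callum ∩ Keanu: 08:30-11:00.
Grace ∩ Callum ∩ Keanu ∩ Ulla: 08:30-11:00.
Grace ∩ Callum ∩ Keanu ∩ Ulla ∩ Mei: 08:45-11:00.

08:45-11:00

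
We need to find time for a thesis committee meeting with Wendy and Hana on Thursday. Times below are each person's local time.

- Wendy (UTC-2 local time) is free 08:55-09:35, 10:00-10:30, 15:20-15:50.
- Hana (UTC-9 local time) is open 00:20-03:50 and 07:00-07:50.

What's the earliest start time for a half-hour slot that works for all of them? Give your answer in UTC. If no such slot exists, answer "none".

Wendy in UTC: 10:55-11:35, 12:00-12:30, 17:20-17:50 (add 2h to convert from UTC-2).
Hana in UTC: 09:20-12:50, 16:00-16:50 (add 9h to convert from UTC-9).
Wendy ∩ Hana: 10:55-11:35, 12:00-12:30.
The first common window of at least 30 minutes is 10:55-11:35, so the earliest start is 10:55.

10:55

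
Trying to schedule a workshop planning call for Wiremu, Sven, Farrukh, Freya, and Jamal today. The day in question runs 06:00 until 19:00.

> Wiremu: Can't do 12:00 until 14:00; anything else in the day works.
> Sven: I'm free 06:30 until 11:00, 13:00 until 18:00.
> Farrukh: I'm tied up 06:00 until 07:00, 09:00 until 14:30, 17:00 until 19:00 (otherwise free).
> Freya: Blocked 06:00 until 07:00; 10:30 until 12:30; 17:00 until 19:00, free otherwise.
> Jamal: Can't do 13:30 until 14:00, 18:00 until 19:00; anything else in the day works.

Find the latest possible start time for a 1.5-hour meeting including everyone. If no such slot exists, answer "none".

15:30

Wiremu free: 06:00-12:00, 14:00-19:00 (invert busy blocks within the working day).
Sven free: 06:30-11:00, 13:00-18:00.
Farrukh free: 07:00-09:00, 14:30-17:00 (invert busy blocks within the working day).
Freya free: 07:00-10:30, 12:30-17:00 (invert busy blocks within the working day).
Jamal free: 06:00-13:30, 14:00-18:00 (invert busy blocks within the working day).
Wiremu ∩ Sven: 06:30-11:00, 14:00-18:00.
Wiremu ∩ Sven ∩ Farrukh: 07:00-09:00, 14:30-17:00.
Wiremu ∩ Sven ∩ Farrukh ∩ Freya: 07:00-09:00, 14:30-17:00.
Wiremu ∩ Sven ∩ Farrukh ∩ Freya ∩ Jamal: 07:00-09:00, 14:30-17:00.
The last common window of at least 90 minutes is 14:30-17:00; a 90-minute meeting can start as late as 15:30 and still end by 17:00.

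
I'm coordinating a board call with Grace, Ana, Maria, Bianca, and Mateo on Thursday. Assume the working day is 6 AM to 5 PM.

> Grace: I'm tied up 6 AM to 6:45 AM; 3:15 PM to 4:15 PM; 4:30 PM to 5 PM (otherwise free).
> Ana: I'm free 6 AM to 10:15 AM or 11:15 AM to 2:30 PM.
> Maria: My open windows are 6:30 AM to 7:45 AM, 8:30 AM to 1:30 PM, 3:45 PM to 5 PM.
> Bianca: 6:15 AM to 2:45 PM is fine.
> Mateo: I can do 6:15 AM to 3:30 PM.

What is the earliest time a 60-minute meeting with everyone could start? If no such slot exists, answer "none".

06:45

Grace free: 06:45-15:15, 16:15-16:30 (invert busy blocks within the working day).
Ana free: 06:00-10:15, 11:15-14:30.
Maria free: 06:30-07:45, 08:30-13:30, 15:45-17:00.
Bianca free: 06:15-14:45.
Mateo free: 06:15-15:30.
Grace ∩ Ana: 06:45-10:15, 11:15-14:30.
Grace ∩ Ana ∩ Maria: 06:45-07:45, 08:30-10:15, 11:15-13:30.
Grace ∩ Ana ∩ Maria ∩ Bianca: 06:45-07:45, 08:30-10:15, 11:15-13:30.
Grace ∩ Ana ∩ Maria ∩ Bianca ∩ Mateo: 06:45-07:45, 08:30-10:15, 11:15-13:30.
So the common availability across everyone is 06:45-07:45, 08:30-10:15, 11:15-13:30.
The first common window of at least 60 minutes is 06:45-07:45, so the earliest start is 06:45.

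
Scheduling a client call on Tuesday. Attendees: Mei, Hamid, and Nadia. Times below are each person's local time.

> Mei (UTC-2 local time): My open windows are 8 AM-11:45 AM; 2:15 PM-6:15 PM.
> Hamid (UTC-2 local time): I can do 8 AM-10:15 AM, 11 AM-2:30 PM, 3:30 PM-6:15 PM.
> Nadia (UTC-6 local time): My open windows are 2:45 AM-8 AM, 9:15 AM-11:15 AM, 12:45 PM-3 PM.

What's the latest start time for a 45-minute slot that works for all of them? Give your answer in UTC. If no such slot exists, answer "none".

Mei in UTC: 10:00-13:45, 16:15-20:15 (add 2h to convert from UTC-2).
Hamid in UTC: 10:00-12:15, 13:00-16:30, 17:30-20:15 (add 2h to convert from UTC-2).
Nadia in UTC: 08:45-14:00, 15:15-17:15, 18:45-21:00 (add 6h to convert from UTC-6).
Mei ∩ Hamid: 10:00-12:15, 13:00-13:45, 16:15-16:30, 17:30-20:15.
Mei ∩ Hamid ∩ Nadia: 10:00-12:15, 13:00-13:45, 16:15-16:30, 18:45-20:15.
The last common window of at least 45 minutes is 18:45-20:15; a 45-minute meeting can start as late as 19:30 and still end by 20:15.

19:30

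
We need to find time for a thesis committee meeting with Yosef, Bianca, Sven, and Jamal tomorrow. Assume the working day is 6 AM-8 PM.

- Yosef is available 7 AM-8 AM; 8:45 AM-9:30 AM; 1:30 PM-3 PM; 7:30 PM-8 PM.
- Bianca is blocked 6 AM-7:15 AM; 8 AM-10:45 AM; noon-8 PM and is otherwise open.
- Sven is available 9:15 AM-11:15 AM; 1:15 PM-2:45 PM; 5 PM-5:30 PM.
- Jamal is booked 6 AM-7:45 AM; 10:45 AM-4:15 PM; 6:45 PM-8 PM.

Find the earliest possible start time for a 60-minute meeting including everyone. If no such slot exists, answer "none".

none

Yosef free: 07:00-08:00, 08:45-09:30, 13:30-15:00, 19:30-20:00.
Bianca free: 07:15-08:00, 10:45-12:00 (invert busy blocks within the working day).
Sven free: 09:15-11:15, 13:15-14:45, 17:00-17:30.
Jamal free: 07:45-10:45, 16:15-18:45 (invert busy blocks within the working day).
Yosef ∩ Bianca: 07:15-08:00.
Yosef ∩ Bianca ∩ Sven: ∅.
Yosef ∩ Bianca ∩ Sven ∩ Jamal: ∅.
There is no time when everyone is free.
No common window is at least 60 minutes long.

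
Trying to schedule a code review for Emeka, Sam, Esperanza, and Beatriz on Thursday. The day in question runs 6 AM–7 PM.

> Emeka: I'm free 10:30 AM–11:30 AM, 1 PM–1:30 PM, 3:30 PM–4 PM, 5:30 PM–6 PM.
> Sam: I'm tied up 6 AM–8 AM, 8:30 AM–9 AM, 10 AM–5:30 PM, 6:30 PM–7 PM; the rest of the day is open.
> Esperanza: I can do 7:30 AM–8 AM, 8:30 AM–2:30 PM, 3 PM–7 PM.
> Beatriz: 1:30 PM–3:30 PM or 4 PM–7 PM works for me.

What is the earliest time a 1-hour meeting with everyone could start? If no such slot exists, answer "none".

none

Emeka free: 10:30-11:30, 13:00-13:30, 15:30-16:00, 17:30-18:00.
Sam free: 08:00-08:30, 09:00-10:00, 17:30-18:30 (invert busy blocks within the working day).
Esperanza free: 07:30-08:00, 08:30-14:30, 15:00-19:00.
Beatriz free: 13:30-15:30, 16:00-19:00.
Emeka ∩ Sam: 17:30-18:00.
Emeka ∩ Sam ∩ Esperanza: 17:30-18:00.
Emeka ∩ Sam ∩ Esperanza ∩ Beatriz: 17:30-18:00.
Those are the intersection windows.
No common window is at least 60 minutes long.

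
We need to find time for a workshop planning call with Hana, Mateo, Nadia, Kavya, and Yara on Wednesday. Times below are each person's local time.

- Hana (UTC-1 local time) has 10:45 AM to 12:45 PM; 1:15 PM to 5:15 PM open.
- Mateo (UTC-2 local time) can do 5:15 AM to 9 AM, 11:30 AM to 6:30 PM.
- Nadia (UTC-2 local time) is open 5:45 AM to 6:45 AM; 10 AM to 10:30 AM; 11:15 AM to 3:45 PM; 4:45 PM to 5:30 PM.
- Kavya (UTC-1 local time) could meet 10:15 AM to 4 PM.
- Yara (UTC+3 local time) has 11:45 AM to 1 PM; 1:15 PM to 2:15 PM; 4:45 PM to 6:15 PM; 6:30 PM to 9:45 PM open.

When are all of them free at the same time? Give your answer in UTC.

14:15-15:15, 15:30-17:00

Hana in UTC: 11:45-13:45, 14:15-18:15 (add 1h to convert from UTC-1).
Mateo in UTC: 07:15-11:00, 13:30-20:30 (add 2h to convert from UTC-2).
Nadia in UTC: 07:45-08:45, 12:00-12:30, 13:15-17:45, 18:45-19:30 (add 2h to convert from UTC-2).
Kavya in UTC: 11:15-17:00 (add 1h to convert from UTC-1).
Yara in UTC: 08:45-10:00, 10:15-11:15, 13:45-15:15, 15:30-18:45 (subtract 3h to convert from UTC+3).
Hana ∩ Mateo: 13:30-13:45, 14:15-18:15.
Hana ∩ Mateo ∩ Nadia: 13:30-13:45, 14:15-17:45.
Hana ∩ Mateo ∩ Nadia ∩ Kavya: 13:30-13:45, 14:15-17:00.
Hana ∩ Mateo ∩ Nadia ∩ Kavya ∩ Yara: 14:15-15:15, 15:30-17:00.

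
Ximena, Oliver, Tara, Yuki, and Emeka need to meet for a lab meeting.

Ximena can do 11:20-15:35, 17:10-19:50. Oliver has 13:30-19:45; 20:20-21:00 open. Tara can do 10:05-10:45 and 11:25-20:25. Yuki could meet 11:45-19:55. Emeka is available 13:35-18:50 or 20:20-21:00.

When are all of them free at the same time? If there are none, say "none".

Ximena ∩ Oliver: 13:30-15:35, 17:10-19:45.
Ximena ∩ Oliver ∩ Tara: 13:30-15:35, 17:10-19:45.
Ximena ∩ Oliver ∩ Tara ∩ Yuki: 13:30-15:35, 17:10-19:45.
Ximena ∩ Oliver ∩ Tara ∩ Yuki ∩ Emeka: 13:35-15:35, 17:10-18:50.

13:35-15:35, 17:10-18:50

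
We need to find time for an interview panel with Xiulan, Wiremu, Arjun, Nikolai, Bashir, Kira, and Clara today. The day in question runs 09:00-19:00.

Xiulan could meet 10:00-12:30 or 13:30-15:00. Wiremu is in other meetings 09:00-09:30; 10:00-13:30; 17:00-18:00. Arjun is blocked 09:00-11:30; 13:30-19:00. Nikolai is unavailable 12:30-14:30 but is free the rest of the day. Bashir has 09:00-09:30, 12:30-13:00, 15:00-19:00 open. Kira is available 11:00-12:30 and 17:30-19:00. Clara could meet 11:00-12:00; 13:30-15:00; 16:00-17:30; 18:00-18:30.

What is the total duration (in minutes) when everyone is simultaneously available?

Xiulan free: 10:00-12:30, 13:30-15:00.
Wiremu free: 09:30-10:00, 13:30-17:00, 18:00-19:00 (invert busy blocks within the working day).
Arjun free: 11:30-13:30 (invert busy blocks within the working day).
Nikolai free: 09:00-12:30, 14:30-19:00 (invert busy blocks within the working day).
Bashir free: 09:00-09:30, 12:30-13:00, 15:00-19:00.
Kira free: 11:00-12:30, 17:30-19:00.
Clara free: 11:00-12:00, 13:30-15:00, 16:00-17:30, 18:00-18:30.
Xiulan ∩ Wiremu: 13:30-15:00.
Xiulan ∩ Wiremu ∩ Arjun: ∅.
Xiulan ∩ Wiremu ∩ Arjun ∩ Nikolai: ∅.
Xiulan ∩ Wiremu ∩ Arjun ∩ Nikolai ∩ Bashir: ∅.
Xiulan ∩ Wiremu ∩ Arjun ∩ Nikolai ∩ Bashir ∩ Kira: ∅.
Xiulan ∩ Wiremu ∩ Arjun ∩ Nikolai ∩ Bashir ∩ Kira ∩ Clara: ∅.
There is no time when everyone is free.
There is no common window, so the total is 0 minutes.

0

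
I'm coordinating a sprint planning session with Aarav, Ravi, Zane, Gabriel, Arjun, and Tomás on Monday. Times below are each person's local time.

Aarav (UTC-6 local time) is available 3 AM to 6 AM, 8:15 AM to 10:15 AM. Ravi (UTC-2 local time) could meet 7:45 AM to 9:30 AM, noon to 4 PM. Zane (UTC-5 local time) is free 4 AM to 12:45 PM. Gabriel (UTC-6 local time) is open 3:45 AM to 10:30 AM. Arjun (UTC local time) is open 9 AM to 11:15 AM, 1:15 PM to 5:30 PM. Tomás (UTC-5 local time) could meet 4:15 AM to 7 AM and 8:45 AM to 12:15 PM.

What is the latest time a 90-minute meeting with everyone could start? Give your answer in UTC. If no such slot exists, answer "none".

14:45

Aarav in UTC: 09:00-12:00, 14:15-16:15 (add 6h to convert from UTC-6).
Ravi in UTC: 09:45-11:30, 14:00-18:00 (add 2h to convert from UTC-2).
Zane in UTC: 09:00-17:45 (add 5h to convert from UTC-5).
Gabriel in UTC: 09:45-16:30 (add 6h to convert from UTC-6).
Arjun in UTC: 09:00-11:15, 13:15-17:30.
Tomás in UTC: 09:15-12:00, 13:45-17:15 (add 5h to convert from UTC-5).
Aarav ∩ Ravi: 09:45-11:30, 14:15-16:15.
Aarav ∩ Ravi ∩ Zane: 09:45-11:30, 14:15-16:15.
Aarav ∩ Ravi ∩ Zane ∩ Gabriel: 09:45-11:30, 14:15-16:15.
Aarav ∩ Ravi ∩ Zane ∩ Gabriel ∩ Arjun: 09:45-11:15, 14:15-16:15.
Aarav ∩ Ravi ∩ Zane ∩ Gabriel ∩ Arjun ∩ Tomás: 09:45-11:15, 14:15-16:15.
The last common window of at least 90 minutes is 14:15-16:15; a 90-minute meeting can start as late as 14:45 and still end by 16:15.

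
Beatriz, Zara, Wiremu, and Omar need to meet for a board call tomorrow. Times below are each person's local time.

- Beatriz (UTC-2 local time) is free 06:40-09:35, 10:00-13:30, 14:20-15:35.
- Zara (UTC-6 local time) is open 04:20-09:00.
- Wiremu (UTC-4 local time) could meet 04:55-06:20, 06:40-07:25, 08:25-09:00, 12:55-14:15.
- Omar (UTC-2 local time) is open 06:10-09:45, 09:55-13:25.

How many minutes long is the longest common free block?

45

Beatriz in UTC: 08:40-11:35, 12:00-15:30, 16:20-17:35 (add 2h to convert from UTC-2).
Zara in UTC: 10:20-15:00 (add 6h to convert from UTC-6).
Wiremu in UTC: 08:55-10:20, 10:40-11:25, 12:25-13:00, 16:55-18:15 (add 4h to convert from UTC-4).
Omar in UTC: 08:10-11:45, 11:55-15:25 (add 2h to convert from UTC-2).
Beatriz ∩ Zara: 10:20-11:35, 12:00-15:00.
Beatriz ∩ Zara ∩ Wiremu: 10:40-11:25, 12:25-13:00.
Beatriz ∩ Zara ∩ Wiremu ∩ Omar: 10:40-11:25, 12:25-13:00.
The longest is 10:40-11:25 at 45 minutes.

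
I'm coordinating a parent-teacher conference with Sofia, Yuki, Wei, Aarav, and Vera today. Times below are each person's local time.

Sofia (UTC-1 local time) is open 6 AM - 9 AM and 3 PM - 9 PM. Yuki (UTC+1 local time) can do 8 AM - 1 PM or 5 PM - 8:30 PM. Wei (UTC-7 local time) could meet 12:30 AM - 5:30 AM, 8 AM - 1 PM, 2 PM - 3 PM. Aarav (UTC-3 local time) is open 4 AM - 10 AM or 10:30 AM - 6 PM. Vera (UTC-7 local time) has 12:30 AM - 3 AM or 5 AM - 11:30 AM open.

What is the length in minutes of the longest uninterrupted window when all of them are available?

Sofia in UTC: 07:00-10:00, 16:00-22:00 (add 1h to convert from UTC-1).
Yuki in UTC: 07:00-12:00, 16:00-19:30 (subtract 1h to convert from UTC+1).
Wei in UTC: 07:30-12:30, 15:00-20:00, 21:00-22:00 (add 7h to convert from UTC-7).
Aarav in UTC: 07:00-13:00, 13:30-21:00 (add 3h to convert from UTC-3).
Vera in UTC: 07:30-10:00, 12:00-18:30 (add 7h to convert from UTC-7).
Sofia ∩ Yuki: 07:00-10:00, 16:00-19:30.
Sofia ∩ Yuki ∩ Wei: 07:30-10:00, 16:00-19:30.
Sofia ∩ Yuki ∩ Wei ∩ Aarav: 07:30-10:00, 16:00-19:30.
Sofia ∩ Yuki ∩ Wei ∩ Aarav ∩ Vera: 07:30-10:00, 16:00-18:30.
The longest is 07:30-10:00 at 150 minutes.

150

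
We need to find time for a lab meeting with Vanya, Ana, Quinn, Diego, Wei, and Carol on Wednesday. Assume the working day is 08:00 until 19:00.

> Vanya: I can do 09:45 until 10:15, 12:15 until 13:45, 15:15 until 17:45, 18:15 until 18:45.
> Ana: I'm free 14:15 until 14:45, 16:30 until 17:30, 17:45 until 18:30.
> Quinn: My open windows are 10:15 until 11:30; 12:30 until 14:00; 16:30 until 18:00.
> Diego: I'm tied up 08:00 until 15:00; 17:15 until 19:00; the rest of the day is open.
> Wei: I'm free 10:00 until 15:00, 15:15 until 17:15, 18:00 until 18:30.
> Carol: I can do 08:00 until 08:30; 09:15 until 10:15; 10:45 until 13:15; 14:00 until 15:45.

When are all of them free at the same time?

none

Vanya free: 09:45-10:15, 12:15-13:45, 15:15-17:45, 18:15-18:45.
Ana free: 14:15-14:45, 16:30-17:30, 17:45-18:30.
Quinn free: 10:15-11:30, 12:30-14:00, 16:30-18:00.
Diego free: 15:00-17:15 (invert busy blocks within the working day).
Wei free: 10:00-15:00, 15:15-17:15, 18:00-18:30.
Carol free: 08:00-08:30, 09:15-10:15, 10:45-13:15, 14:00-15:45.
Vanya ∩ Ana: 16:30-17:30, 18:15-18:30.
Vanya ∩ Ana ∩ Quinn: 16:30-17:30.
Vanya ∩ Ana ∩ Quinn ∩ Diego: 16:30-17:15.
Vanya ∩ Ana ∩ Quinn ∩ Diego ∩ Wei: 16:30-17:15.
Vanya ∩ Ana ∩ Quinn ∩ Diego ∩ Wei ∩ Carol: ∅.
There is no time when everyone is free.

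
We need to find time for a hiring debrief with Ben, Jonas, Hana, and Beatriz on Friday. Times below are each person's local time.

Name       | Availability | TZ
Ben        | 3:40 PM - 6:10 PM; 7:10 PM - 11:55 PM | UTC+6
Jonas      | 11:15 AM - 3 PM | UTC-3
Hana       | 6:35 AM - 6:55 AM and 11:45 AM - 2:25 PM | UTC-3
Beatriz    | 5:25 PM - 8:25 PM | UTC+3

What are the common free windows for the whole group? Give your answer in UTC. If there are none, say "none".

Ben in UTC: 09:40-12:10, 13:10-17:55 (subtract 6h to convert from UTC+6).
Jonas in UTC: 14:15-18:00 (add 3h to convert from UTC-3).
Hana in UTC: 09:35-09:55, 14:45-17:25 (add 3h to convert from UTC-3).
Beatriz in UTC: 14:25-17:25 (subtract 3h to convert from UTC+3).
Ben ∩ Jonas: 14:15-17:55.
Ben ∩ Jonas ∩ Hana: 14:45-17:25.
Ben ∩ Jonas ∩ Hana ∩ Beatriz: 14:45-17:25.

14:45-17:25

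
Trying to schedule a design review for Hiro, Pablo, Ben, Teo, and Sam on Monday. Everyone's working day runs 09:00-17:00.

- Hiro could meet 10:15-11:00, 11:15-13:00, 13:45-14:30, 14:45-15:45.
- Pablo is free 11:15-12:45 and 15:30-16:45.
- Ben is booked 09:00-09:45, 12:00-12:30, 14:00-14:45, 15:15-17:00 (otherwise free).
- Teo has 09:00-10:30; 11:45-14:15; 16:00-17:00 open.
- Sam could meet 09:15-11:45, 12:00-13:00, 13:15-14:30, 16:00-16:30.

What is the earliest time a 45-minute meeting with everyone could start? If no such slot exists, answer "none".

none

Hiro free: 10:15-11:00, 11:15-13:00, 13:45-14:30, 14:45-15:45.
Pablo free: 11:15-12:45, 15:30-16:45.
Ben free: 09:45-12:00, 12:30-14:00, 14:45-15:15 (invert busy blocks within the working day).
Teo free: 09:00-10:30, 11:45-14:15, 16:00-17:00.
Sam free: 09:15-11:45, 12:00-13:00, 13:15-14:30, 16:00-16:30.
Hiro ∩ Pablo: 11:15-12:45, 15:30-15:45.
Hiro ∩ Pablo ∩ Ben: 11:15-12:00, 12:30-12:45.
Hiro ∩ Pablo ∩ Ben ∩ Teo: 11:45-12:00, 12:30-12:45.
Hiro ∩ Pablo ∩ Ben ∩ Teo ∩ Sam: 12:30-12:45.
No common window is at least 45 minutes long.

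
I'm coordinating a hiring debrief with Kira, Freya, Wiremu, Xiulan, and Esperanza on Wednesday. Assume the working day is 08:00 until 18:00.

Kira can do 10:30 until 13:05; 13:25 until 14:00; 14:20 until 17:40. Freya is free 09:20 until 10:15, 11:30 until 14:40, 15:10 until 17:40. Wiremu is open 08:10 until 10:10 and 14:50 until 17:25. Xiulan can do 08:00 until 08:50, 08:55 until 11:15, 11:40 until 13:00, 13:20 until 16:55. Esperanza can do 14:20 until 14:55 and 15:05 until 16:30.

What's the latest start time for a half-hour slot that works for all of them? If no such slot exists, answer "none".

16:00

Kira ∩ Freya: 11:30-13:05, 13:25-14:00, 14:20-14:40, 15:10-17:40.
Kira ∩ Freya ∩ Wiremu: 15:10-17:25.
Kira ∩ Freya ∩ Wiremu ∩ Xiulan: 15:10-16:55.
Kira ∩ Freya ∩ Wiremu ∩ Xiulan ∩ Esperanza: 15:10-16:30.
Those are the intersection windows.
The last common window of at least 30 minutes is 15:10-16:30; a 30-minute meeting can start as late as 16:00 and still end by 16:30.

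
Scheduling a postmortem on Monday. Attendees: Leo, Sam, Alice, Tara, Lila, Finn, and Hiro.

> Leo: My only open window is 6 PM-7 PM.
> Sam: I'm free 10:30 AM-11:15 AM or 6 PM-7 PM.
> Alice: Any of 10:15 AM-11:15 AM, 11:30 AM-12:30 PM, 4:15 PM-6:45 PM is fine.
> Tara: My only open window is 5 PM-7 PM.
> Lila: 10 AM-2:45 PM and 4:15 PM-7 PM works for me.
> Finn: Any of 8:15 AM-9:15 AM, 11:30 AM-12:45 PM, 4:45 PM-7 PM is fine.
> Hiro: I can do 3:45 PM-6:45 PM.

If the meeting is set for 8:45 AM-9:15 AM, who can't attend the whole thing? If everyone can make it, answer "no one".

Alice, Hiro, Leo, Lila, Sam, Tara

Leo: not fully free for 08:45-09:15. Sam: not fully free for 08:45-09:15. Alice: not fully free for 08:45-09:15. Tara: not fully free for 08:45-09:15. Lila: not fully free for 08:45-09:15. Finn: free for 08:45-09:15. Hiro: not fully free for 08:45-09:15.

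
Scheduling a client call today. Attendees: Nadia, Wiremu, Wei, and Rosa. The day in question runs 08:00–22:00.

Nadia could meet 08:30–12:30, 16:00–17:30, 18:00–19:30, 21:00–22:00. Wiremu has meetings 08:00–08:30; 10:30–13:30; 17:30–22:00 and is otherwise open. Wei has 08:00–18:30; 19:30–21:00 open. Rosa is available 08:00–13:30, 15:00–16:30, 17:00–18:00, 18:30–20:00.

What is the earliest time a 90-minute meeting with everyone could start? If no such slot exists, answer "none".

Nadia free: 08:30-12:30, 16:00-17:30, 18:00-19:30, 21:00-22:00.
Wiremu free: 08:30-10:30, 13:30-17:30 (invert busy blocks within the working day).
Wei free: 08:00-18:30, 19:30-21:00.
Rosa free: 08:00-13:30, 15:00-16:30, 17:00-18:00, 18:30-20:00.
Nadia ∩ Wiremu: 08:30-10:30, 16:00-17:30.
Nadia ∩ Wiremu ∩ Wei: 08:30-10:30, 16:00-17:30.
Nadia ∩ Wiremu ∩ Wei ∩ Rosa: 08:30-10:30, 16:00-16:30, 17:00-17:30.
Those are the intersection windows.
The first common window of at least 90 minutes is 08:30-10:30, so the earliest start is 08:30.

08:30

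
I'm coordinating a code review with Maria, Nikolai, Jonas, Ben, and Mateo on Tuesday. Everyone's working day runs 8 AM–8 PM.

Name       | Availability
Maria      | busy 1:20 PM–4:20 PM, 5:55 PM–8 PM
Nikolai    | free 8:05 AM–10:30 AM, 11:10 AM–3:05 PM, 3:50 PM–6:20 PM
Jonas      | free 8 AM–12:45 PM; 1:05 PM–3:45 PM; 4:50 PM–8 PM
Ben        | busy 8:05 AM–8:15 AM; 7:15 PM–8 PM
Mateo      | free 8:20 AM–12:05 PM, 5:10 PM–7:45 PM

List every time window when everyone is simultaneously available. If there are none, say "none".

08:20-10:30, 11:10-12:05, 17:10-17:55

Maria free: 08:00-13:20, 16:20-17:55 (invert busy blocks within the working day).
Nikolai free: 08:05-10:30, 11:10-15:05, 15:50-18:20.
Jonas free: 08:00-12:45, 13:05-15:45, 16:50-20:00.
Ben free: 08:00-08:05, 08:15-19:15 (invert busy blocks within the working day).
Mateo free: 08:20-12:05, 17:10-19:45.
Maria ∩ Nikolai: 08:05-10:30, 11:10-13:20, 16:20-17:55.
Maria ∩ Nikolai ∩ Jonas: 08:05-10:30, 11:10-12:45, 13:05-13:20, 16:50-17:55.
Maria ∩ Nikolai ∩ Jonas ∩ Ben: 08:15-10:30, 11:10-12:45, 13:05-13:20, 16:50-17:55.
Maria ∩ Nikolai ∩ Jonas ∩ Ben ∩ Mateo: 08:20-10:30, 11:10-12:05, 17:10-17:55.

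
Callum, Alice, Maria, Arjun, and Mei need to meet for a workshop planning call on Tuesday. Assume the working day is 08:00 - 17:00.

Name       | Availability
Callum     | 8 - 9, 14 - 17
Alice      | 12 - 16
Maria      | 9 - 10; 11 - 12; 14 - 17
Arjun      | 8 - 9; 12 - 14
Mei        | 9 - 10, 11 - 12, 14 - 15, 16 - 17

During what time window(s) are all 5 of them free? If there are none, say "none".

none

Callum ∩ Alice: 14:00-16:00.
Callum ∩ Alice ∩ Maria: 14:00-16:00.
Callum ∩ Alice ∩ Maria ∩ Arjun: ∅.
Callum ∩ Alice ∩ Maria ∩ Arjun ∩ Mei: ∅.
There is no time when everyone is free.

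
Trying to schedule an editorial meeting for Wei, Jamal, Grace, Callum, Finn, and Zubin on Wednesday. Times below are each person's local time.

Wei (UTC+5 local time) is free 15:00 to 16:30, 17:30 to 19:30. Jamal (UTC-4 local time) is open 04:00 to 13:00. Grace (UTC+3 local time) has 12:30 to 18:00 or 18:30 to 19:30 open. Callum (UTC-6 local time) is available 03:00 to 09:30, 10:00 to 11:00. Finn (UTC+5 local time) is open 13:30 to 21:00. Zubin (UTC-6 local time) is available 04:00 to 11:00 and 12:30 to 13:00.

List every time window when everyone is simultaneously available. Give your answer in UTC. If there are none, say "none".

10:00-11:30, 12:30-14:30

Wei in UTC: 10:00-11:30, 12:30-14:30 (subtract 5h to convert from UTC+5).
Jamal in UTC: 08:00-17:00 (add 4h to convert from UTC-4).
Grace in UTC: 09:30-15:00, 15:30-16:30 (subtract 3h to convert from UTC+3).
Callum in UTC: 09:00-15:30, 16:00-17:00 (add 6h to convert from UTC-6).
Finn in UTC: 08:30-16:00 (subtract 5h to convert from UTC+5).
Zubin in UTC: 10:00-17:00, 18:30-19:00 (add 6h to convert from UTC-6).
Wei ∩ Jamal: 10:00-11:30, 12:30-14:30.
Wei ∩ Jamal ∩ Grace: 10:00-11:30, 12:30-14:30.
Wei ∩ Jamal ∩ Grace ∩ Callum: 10:00-11:30, 12:30-14:30.
Wei ∩ Jamal ∩ Grace ∩ Callum ∩ Finn: 10:00-11:30, 12:30-14:30.
Wei ∩ Jamal ∩ Grace ∩ Callum ∩ Finn ∩ Zubin: 10:00-11:30, 12:30-14:30.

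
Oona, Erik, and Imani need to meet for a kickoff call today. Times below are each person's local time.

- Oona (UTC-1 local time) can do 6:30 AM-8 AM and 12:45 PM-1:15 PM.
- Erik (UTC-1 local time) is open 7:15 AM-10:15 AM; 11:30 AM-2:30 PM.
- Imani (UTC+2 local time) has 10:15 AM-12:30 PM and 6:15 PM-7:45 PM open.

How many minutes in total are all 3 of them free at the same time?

Oona in UTC: 07:30-09:00, 13:45-14:15 (add 1h to convert from UTC-1).
Erik in UTC: 08:15-11:15, 12:30-15:30 (add 1h to convert from UTC-1).
Imani in UTC: 08:15-10:30, 16:15-17:45 (subtract 2h to convert from UTC+2).
Oona ∩ Erik: 08:15-09:00, 13:45-14:15.
Oona ∩ Erik ∩ Imani: 08:15-09:00.
So the common availability across everyone is 08:15-09:00.
That's a single block of 45 minutes.

45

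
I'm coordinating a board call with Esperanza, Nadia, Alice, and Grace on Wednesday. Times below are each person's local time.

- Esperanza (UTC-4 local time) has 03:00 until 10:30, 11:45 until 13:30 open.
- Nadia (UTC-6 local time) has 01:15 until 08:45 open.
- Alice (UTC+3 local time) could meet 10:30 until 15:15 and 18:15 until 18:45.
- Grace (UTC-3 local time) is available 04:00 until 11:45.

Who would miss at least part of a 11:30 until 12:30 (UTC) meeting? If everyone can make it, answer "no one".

Esperanza in UTC: 07:00-14:30, 15:45-17:30 (add 4h to convert from UTC-4).
Nadia in UTC: 07:15-14:45 (add 6h to convert from UTC-6).
Alice in UTC: 07:30-12:15, 15:15-15:45 (subtract 3h to convert from UTC+3).
Grace in UTC: 07:00-14:45 (add 3h to convert from UTC-3).
Esperanza: free for 11:30-12:30. Nadia: free for 11:30-12:30. Alice: not fully free for 11:30-12:30. Grace: free for 11:30-12:30.

Alice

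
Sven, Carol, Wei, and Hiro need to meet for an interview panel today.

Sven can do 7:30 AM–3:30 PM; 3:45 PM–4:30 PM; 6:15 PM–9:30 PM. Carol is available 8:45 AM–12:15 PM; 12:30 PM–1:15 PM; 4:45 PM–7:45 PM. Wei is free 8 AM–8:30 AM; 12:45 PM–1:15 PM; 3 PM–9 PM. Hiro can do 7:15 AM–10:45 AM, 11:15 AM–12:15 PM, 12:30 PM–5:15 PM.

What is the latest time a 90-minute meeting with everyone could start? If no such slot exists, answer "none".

Sven ∩ Carol: 08:45-12:15, 12:30-13:15, 18:15-19:45.
Sven ∩ Carol ∩ Wei: 12:45-13:15, 18:15-19:45.
Sven ∩ Carol ∩ Wei ∩ Hiro: 12:45-13:15.
No common window is at least 90 minutes long.

none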